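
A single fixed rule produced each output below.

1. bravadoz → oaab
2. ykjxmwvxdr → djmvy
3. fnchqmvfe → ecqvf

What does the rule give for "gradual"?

Each output is the input with this applied: keep every other character starting from the first (positions 1st, 3rd, 5th, ...), then swap the first and last characters.
Doing the same to "gradual": "laug".

laug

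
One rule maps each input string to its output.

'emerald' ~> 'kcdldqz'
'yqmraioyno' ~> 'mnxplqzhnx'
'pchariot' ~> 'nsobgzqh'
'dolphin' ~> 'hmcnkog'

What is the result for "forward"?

qcenqvz

The pattern: move the last 2 characters to the front (rotate right by 2), then shift every letter 1 place backward in the alphabet (wrapping around).
"forward" → "rdforwa" → "qcenqvz".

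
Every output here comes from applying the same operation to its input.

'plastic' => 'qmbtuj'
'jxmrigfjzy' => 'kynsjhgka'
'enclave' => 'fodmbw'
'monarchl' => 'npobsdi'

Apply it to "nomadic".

opnbej

The pattern: shift every letter 1 place forward in the alphabet (wrapping around), then delete the last character.
Starting from "nomadic": after the first operation, "opnbejd"; after the second, "opnbej".
(Check on "monarchl": → "npobsdim" → "npobsdi" ✓)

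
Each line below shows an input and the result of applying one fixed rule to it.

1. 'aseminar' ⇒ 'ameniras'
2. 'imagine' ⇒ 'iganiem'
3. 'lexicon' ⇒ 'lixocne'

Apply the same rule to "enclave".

elcvaen

The pattern: swap each adjacent pair of characters (1↔2, 3↔4, ...), then move the first character to the end.
On "enclave": the first step gives "nelcvae", and the second then gives "elcvaen".
(Check on "imagine": → "miganie" → "iganiem" ✓)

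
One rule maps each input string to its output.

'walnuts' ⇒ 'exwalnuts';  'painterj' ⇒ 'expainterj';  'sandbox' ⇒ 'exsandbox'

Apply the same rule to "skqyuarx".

exskqyuarx

Looking at the pairs, the operation is to prepend "ex".
Doing the same to "skqyuarx": "exskqyuarx".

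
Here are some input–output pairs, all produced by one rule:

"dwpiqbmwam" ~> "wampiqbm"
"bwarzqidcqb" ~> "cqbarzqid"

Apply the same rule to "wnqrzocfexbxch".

xchqrzocfexb

Looking at the pairs, the operation is to delete the first 2 characters, then move the last 3 characters to the front (rotate right by 3).
Doing the same to "wnqrzocfexbxch": "xchqrzocfexb".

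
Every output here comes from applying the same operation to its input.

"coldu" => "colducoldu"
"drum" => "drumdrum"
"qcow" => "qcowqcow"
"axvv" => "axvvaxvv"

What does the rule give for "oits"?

oitsoits

The rule is to write the whole string twice.
Doing the same to "oits": "oitsoits".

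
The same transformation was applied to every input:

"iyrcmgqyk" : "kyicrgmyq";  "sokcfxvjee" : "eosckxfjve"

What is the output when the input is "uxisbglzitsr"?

Looking at the pairs, the operation is to swap each adjacent pair of characters (1↔2, 3↔4, ...), then move the last character to the front.
Applying both steps to "uxisbglzitsr": "xusigbzltirs", then "sxusigbzltir".

sxusigbzltir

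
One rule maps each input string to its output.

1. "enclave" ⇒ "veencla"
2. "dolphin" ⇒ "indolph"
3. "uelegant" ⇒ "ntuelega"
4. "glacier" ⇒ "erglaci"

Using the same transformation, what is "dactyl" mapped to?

yldact

The transformation: move the last 2 characters to the front (rotate right by 2).
On "dactyl" that produces "yldact".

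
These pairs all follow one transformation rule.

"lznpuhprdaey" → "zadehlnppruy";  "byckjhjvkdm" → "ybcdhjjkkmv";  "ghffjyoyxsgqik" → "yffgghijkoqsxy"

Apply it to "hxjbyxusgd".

The rule is to sort the characters into alphabetical order, then move the last character to the front.
"hxjbyxusgd" → "bdghjsuxxy" → "ybdghjsuxx".

ybdghjsuxx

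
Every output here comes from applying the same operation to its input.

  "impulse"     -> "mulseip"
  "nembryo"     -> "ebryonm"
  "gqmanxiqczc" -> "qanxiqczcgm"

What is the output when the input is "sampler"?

aplersm

The pattern: move the first 2 characters to the end (rotate left by 2), then swap the first and last characters.
On "sampler" that produces "aplersm".
(Check on "gqmanxiqczc": → "manxiqczcgq" → "qanxiqczcgm" ✓)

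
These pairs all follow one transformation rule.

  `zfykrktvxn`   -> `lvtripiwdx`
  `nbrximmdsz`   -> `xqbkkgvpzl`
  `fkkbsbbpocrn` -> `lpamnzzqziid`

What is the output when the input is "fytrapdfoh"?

Each output is the input with this applied: shift every letter 2 places backward in the alphabet (wrapping around), then reverse the string.
Working it through for "fytrapdfoh": intermediate "dwrpynbdmf", final "fmdbnyprwd".

fmdbnyprwd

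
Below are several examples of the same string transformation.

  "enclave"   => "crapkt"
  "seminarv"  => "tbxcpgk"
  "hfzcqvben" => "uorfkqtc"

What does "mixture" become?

xmijgt

The pattern: shift every letter 11 places backward in the alphabet (wrapping around), then delete the first character.
So "mixture" becomes "xmijgt".
(Check on "seminarv": → "htbxcpgk" → "tbxcpgk" ✓)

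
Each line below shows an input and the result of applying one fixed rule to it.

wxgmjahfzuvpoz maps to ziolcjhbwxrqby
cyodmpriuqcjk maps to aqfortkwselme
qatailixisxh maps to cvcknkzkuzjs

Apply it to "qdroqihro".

ftqskjtqs

The pattern: shift every letter 2 places forward in the alphabet (wrapping around), then move the first character to the end.
Working it through for "qdroqihro": intermediate "sftqskjtq", final "ftqskjtqs".
(Check on "wxgmjahfzuvpoz": → "yziolcjhbwxrqb" → "ziolcjhbwxrqby" ✓)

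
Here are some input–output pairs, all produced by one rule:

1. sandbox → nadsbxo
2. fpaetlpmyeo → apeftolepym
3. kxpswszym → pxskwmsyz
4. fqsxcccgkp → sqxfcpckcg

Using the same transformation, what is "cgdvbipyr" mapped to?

The pattern: move the first 2 characters to the end (rotate left by 2), then take characters alternately from the front and the back (1st, last, 2nd, 2nd-last, ...).
Starting from "cgdvbipyr": after the first operation, "dvbipyrcg"; after the second, "dgvcbriyp".

dgvcbriyp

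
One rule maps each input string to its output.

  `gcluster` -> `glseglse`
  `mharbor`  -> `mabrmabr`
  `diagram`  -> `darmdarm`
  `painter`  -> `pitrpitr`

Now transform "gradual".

The rule is to keep every other character starting from the first (positions 1st, 3rd, 5th, ...), then write the whole string twice.
For "gradual", step one produces "gaul"; step two turns that into "gaulgaul".
(Check on "diagram": → "darm" → "darmdarm" ✓)

gaulgaul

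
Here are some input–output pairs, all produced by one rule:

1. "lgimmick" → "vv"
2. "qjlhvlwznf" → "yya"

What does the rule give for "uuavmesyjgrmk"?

In each case the input is transformed by: keep one character in every 3, starting at position 3 (positions 3rd, 6th, 9th, ...), then shift every letter 13 places forward in the alphabet (wrapping around) — i.e. ROT13.
"uuavmesyjgrmk" → "aejm" → "nrwz".

nrwz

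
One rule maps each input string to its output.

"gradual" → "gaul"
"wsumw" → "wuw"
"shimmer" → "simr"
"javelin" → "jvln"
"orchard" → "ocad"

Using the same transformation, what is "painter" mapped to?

pitr

In each case the input is transformed by: keep every other character starting from the first (positions 1st, 3rd, 5th, ...).
On "painter" that produces "pitr".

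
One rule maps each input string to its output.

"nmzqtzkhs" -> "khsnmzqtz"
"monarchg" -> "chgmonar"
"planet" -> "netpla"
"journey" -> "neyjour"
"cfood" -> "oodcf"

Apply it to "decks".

cksde

What's happening: move the last 3 characters to the front (rotate right by 3).
Doing the same to "decks": "cksde".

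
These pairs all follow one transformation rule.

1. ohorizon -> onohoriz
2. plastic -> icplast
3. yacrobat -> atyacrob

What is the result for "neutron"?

onneutr

Each output is the input with this applied: move the last 2 characters to the front (rotate right by 2).
For "neutron" the result is "onneutr".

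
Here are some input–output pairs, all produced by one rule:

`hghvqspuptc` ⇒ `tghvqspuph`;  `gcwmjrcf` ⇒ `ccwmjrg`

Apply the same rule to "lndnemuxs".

The pattern: delete the last character, then swap the first and last characters.
Applying both steps to "lndnemuxs": "lndnemux", then "xndnemul".
(Check on "hghvqspuptc": → "hghvqspupt" → "tghvqspuph" ✓)

xndnemul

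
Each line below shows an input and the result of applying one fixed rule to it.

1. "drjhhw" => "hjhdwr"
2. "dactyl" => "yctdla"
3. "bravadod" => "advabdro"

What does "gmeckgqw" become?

egckgwmq

Looking at the pairs, the operation is to take characters alternately from the front and the back (1st, last, 2nd, 2nd-last, ...), then swap the front and back halves of the string.
For "gmeckgqw", step one produces "gwmqegck"; step two turns that into "egckgwmq".
(Check on "dactyl": → "dlayct" → "yctdla" ✓)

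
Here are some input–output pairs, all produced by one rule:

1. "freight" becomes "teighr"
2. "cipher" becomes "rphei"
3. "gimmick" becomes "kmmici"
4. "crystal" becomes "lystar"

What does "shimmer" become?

Rule — delete the first character, then swap the first and last characters.
On "shimmer": the first step gives "himmer", and the second then gives "rimmeh".
(Check on "gimmick": → "immick" → "kmmici" ✓)

rimmeh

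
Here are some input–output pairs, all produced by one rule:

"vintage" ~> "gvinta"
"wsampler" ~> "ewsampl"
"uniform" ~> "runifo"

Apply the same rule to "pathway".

apathw

In each case the input is transformed by: delete the last character, then move the last character to the front.
Starting from "pathway": after the first operation, "pathwa"; after the second, "apathw".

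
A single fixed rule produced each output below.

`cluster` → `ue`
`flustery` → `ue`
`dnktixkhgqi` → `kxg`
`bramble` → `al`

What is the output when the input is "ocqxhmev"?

What's happening: keep one character in every 3, starting at position 3 (positions 3rd, 6th, 9th, ...).
Doing the same to "ocqxhmev": "qm".

qm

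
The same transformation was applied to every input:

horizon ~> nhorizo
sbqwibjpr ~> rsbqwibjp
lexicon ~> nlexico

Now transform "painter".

rpainte

Looking at the pairs, the operation is to move the last character to the front.
"painter" → "rpainte".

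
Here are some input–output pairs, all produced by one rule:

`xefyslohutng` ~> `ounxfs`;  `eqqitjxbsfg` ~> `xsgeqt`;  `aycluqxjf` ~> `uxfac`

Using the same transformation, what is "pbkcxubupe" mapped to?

Looking at the pairs, the operation is to keep every other character starting from the first (positions 1st, 3rd, 5th, ...), then move the last 3 characters to the front (rotate right by 3).
Doing the same to "pbkcxubupe": "xbppk".

xbppk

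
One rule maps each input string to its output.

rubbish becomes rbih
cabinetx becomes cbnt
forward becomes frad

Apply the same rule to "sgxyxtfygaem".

Looking at the pairs, the operation is to keep every other character starting from the first (positions 1st, 3rd, 5th, ...).
Doing the same to "sgxyxtfygaem": "sxxfge".

sxxfge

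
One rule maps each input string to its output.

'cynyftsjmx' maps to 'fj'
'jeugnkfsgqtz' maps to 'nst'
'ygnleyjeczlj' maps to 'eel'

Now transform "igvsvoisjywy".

vsw

The transformation: delete the first 3 characters, then keep one character in every 3, starting at position 2 (positions 2nd, 5th, 8th, ...).
Starting from "igvsvoisjywy": after the first operation, "svoisjywy"; after the second, "vsw".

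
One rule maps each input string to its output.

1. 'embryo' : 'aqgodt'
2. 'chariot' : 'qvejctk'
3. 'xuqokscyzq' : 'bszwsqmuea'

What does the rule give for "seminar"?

ctugokp

The pattern: shift every letter 2 places forward in the alphabet (wrapping around), then move the last 2 characters to the front (rotate right by 2).
Doing the same to "seminar": "ctugokp".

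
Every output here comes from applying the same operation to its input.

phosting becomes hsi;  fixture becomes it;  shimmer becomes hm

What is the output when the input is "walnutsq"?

ant

Each output is the input with this applied: delete the last 2 characters, then keep every other character starting from the second (positions 2nd, 4th, 6th, ...).
Starting from "walnutsq": after the first operation, "walnut"; after the second, "ant".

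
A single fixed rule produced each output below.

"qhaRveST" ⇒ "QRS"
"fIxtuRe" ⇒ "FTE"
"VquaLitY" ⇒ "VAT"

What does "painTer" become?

PNR

The transformation: keep one character in every 3, starting at position 1 (positions 1st, 4th, 7th, ...), then convert every letter to uppercase.
Applying that to "painTer" gives "PNR".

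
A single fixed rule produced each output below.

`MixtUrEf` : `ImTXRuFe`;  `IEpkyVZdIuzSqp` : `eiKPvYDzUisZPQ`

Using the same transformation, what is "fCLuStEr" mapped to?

The rule is to flip the case of every letter, then swap each adjacent pair of characters (1↔2, 3↔4, ...).
Applying both steps to "fCLuStEr": "FclUsTeR", then "cFUlTsRe".

cFUlTsRe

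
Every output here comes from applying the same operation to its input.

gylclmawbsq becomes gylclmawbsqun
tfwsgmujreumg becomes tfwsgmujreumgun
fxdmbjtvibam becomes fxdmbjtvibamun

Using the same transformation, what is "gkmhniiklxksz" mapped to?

gkmhniiklxkszun

Each output is the input with this applied: append "un".
Doing the same to "gkmhniiklxksz": "gkmhniiklxkszun".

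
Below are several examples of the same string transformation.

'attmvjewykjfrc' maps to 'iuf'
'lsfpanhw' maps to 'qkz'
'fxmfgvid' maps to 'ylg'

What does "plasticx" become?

lfa

The transformation: shift every letter 3 places forward in the alphabet (wrapping around), then keep only the last 3 characters.
"plasticx" → "sodvwlfa" → "lfa".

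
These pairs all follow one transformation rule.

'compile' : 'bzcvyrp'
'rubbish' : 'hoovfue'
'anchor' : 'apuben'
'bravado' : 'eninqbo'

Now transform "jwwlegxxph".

jjyrtkkcuw

Looking at the pairs, the operation is to move the first character to the end, then shift every letter 13 places forward in the alphabet (wrapping around) — i.e. ROT13.
Starting from "jwwlegxxph": after the first operation, "wwlegxxphj"; after the second, "jjyrtkkcuw".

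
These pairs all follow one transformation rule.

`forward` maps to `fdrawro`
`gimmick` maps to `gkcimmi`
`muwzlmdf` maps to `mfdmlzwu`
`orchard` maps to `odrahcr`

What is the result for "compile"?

Rule — move the first character to the end, then reverse the string.
Working it through for "compile": intermediate "ompilec", final "celipmo".

celipmo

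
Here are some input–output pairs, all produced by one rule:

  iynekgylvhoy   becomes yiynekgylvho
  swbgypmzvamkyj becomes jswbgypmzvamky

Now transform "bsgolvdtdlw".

wbsgolvdtdl

In each case the input is transformed by: move the last character to the front.
"bsgolvdtdlw" → "wbsgolvdtdl".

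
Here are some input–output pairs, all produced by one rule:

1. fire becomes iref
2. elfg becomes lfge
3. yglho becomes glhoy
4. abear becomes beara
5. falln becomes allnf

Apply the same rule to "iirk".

The pattern: move the first character to the end.
"iirk" → "irki".

irki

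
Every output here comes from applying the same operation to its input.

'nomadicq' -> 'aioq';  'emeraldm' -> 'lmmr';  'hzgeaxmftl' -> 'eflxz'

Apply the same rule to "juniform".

In each case the input is transformed by: keep every other character starting from the second (positions 2nd, 4th, 6th, ...), then sort the characters into alphabetical order.
Applying both steps to "juniform": "uiom", then "imou".
(Check on "nomadicq": → "oaiq" → "aioq" ✓)

imou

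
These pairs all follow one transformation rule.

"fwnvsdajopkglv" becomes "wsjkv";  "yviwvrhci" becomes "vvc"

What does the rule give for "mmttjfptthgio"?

Each output is the input with this applied: keep one character in every 3, starting at position 2 (positions 2nd, 5th, 8th, ...).
For "mmttjfptthgio" the result is "mjtg".

mjtg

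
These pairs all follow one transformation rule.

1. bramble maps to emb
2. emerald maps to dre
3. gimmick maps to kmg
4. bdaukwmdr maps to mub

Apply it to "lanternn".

ntl

The rule is to keep one character in every 3, starting at position 1 (positions 1st, 4th, 7th, ...), then reverse the string.
Applying that to "lanternn" gives "ntl".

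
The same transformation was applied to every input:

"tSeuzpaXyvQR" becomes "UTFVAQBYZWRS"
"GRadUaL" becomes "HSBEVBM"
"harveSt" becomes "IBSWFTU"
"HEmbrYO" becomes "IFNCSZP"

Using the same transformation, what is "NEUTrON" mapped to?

OFVUSPO

Each output is the input with this applied: shift every letter 1 place forward in the alphabet (wrapping around), then convert every letter to uppercase.
Starting from "NEUTrON": after the first operation, "OFVUsPO"; after the second, "OFVUSPO".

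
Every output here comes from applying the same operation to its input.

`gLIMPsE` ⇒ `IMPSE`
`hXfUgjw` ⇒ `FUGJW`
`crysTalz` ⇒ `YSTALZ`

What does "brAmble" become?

The pattern: delete the first 2 characters, then convert every letter to uppercase.
Applying that to "brAmble" gives "AMBLE".

AMBLE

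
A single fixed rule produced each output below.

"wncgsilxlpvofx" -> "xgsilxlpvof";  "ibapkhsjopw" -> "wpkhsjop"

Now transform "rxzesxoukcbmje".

eesxoukcbmj

Looking at the pairs, the operation is to delete the first 3 characters, then move the last character to the front.
Applying both steps to "rxzesxoukcbmje": "esxoukcbmje", then "eesxoukcbmj".
(Check on "ibapkhsjopw": → "pkhsjopw" → "wpkhsjop" ✓)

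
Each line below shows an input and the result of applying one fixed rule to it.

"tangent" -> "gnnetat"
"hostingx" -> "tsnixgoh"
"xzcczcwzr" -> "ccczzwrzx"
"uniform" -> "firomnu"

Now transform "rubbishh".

bbsihhur

Looking at the pairs, the operation is to swap each adjacent pair of characters (1↔2, 3↔4, ...), then move the first 2 characters to the end (rotate left by 2).
For "rubbishh", step one produces "urbbsihh"; step two turns that into "bbsihhur".
(Check on "xzcczcwzr": → "zxccczzwr" → "ccczzwrzx" ✓)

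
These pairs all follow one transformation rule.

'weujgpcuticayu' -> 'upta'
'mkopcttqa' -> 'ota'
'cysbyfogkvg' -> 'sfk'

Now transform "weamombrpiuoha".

ampo

Looking at the pairs, the operation is to keep one character in every 3, starting at position 3 (positions 3rd, 6th, 9th, ...).
On "weamombrpiuoha" that produces "ampo".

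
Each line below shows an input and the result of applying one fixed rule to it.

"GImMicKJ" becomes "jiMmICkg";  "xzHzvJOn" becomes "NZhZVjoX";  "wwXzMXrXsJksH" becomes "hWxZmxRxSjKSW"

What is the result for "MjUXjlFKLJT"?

In each case the input is transformed by: swap the first and last characters, then flip the case of every letter.
On "MjUXjlFKLJT": the first step gives "TjUXjlFKLJM", and the second then gives "tJuxJLfkljm".

tJuxJLfkljm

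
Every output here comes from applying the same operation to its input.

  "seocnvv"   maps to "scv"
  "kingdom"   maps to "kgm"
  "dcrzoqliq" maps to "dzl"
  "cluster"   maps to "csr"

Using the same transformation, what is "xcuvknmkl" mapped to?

The transformation: keep one character in every 3, starting at position 1 (positions 1st, 4th, 7th, ...).
Doing the same to "xcuvknmkl": "xvm".

xvm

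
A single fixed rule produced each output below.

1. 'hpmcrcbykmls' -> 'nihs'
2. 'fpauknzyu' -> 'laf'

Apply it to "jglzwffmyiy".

pflo

In each case the input is transformed by: keep one character in every 3, starting at position 1 (positions 1st, 4th, 7th, ...), then shift every letter 6 places forward in the alphabet (wrapping around).
On "jglzwffmyiy" that produces "pflo".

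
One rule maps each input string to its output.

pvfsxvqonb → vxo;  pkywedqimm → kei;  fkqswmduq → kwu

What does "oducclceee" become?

In each case the input is transformed by: keep one character in every 3, starting at position 2 (positions 2nd, 5th, 8th, ...).
Applying that to "oducclceee" gives "dce".

dce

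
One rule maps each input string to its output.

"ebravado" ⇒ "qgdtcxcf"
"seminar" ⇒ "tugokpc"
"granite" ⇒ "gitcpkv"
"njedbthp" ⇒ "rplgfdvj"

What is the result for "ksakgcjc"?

The transformation: move the last character to the front, then shift every letter 2 places forward in the alphabet (wrapping around).
Doing the same to "ksakgcjc": "emucmiel".

emucmiel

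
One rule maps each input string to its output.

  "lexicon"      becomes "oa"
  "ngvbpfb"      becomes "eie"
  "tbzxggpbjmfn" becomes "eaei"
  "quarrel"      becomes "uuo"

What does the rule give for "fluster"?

What's happening: shift every letter 3 places forward in the alphabet (wrapping around), then keep only the vowels.
On "fluster": the first step gives "ioxvwhu", and the second then gives "iou".

iou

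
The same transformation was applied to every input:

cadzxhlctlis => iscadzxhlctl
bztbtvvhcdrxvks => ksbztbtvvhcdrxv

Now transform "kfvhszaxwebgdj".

Rule — move the last 2 characters to the front (rotate right by 2).
Doing the same to "kfvhszaxwebgdj": "djkfvhszaxwebg".

djkfvhszaxwebg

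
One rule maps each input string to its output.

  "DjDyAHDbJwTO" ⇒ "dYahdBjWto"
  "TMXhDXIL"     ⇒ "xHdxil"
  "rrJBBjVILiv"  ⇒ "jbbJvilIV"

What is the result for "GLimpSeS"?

IMPsEs

What's happening: delete the first 2 characters, then flip the case of every letter.
For "GLimpSeS", step one produces "impSeS"; step two turns that into "IMPsEs".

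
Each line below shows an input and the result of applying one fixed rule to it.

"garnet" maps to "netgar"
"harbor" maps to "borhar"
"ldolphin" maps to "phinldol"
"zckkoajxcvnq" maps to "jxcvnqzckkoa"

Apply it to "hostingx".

ingxhost

The transformation: swap the front and back halves of the string.
Doing the same to "hostingx": "ingxhost".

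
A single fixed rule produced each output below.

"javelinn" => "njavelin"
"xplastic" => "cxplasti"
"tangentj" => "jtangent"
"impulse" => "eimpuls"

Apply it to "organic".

corgani

Looking at the pairs, the operation is to move the last character to the front.
So "organic" becomes "corgani".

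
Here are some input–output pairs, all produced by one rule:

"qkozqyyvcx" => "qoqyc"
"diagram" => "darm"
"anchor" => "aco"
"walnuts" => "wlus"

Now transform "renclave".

rnlv

In each case the input is transformed by: keep every other character starting from the first (positions 1st, 3rd, 5th, ...).
On "renclave" that produces "rnlv".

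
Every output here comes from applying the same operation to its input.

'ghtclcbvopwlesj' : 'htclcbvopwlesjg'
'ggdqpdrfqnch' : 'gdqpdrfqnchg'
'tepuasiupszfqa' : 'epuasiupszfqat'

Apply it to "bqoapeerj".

What's happening: move the first character to the end.
For "bqoapeerj" the result is "qoapeerjb".

qoapeerjb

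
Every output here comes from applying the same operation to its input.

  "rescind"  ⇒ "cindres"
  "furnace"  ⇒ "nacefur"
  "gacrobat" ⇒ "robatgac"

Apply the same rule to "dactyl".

Each output is the input with this applied: move the first 3 characters to the end (rotate left by 3).
On "dactyl" that produces "tyldac".

tyldac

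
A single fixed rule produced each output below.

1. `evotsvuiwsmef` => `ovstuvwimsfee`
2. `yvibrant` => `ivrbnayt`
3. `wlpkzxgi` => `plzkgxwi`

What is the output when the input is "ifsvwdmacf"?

Looking at the pairs, the operation is to move the first character to the end, then swap each adjacent pair of characters (1↔2, 3↔4, ...).
Doing the same to "ifsvwdmacf": "sfwvmdcaif".

sfwvmdcaif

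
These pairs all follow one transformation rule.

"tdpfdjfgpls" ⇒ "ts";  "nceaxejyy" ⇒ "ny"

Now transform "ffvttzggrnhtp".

The transformation: take characters alternately from the front and the back (1st, last, 2nd, 2nd-last, ...), then keep only the first 2 characters.
Starting from "ffvttzggrnhtp": after the first operation, "fpftvhtntrzgg"; after the second, "fp".

fp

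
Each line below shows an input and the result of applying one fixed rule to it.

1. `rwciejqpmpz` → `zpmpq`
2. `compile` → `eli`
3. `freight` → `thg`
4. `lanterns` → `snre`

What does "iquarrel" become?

lerr

Looking at the pairs, the operation is to take characters alternately from the front and the back (1st, last, 2nd, 2nd-last, ...), then keep every other character starting from the second (positions 2nd, 4th, 6th, ...).
"iquarrel" → "lerr".
(Check on "freight": → "ftrhegi" → "thg" ✓)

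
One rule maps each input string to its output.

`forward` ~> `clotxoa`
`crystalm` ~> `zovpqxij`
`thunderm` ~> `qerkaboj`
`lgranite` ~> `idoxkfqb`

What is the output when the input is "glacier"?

dixzfbo

The pattern: shift every letter 3 places backward in the alphabet (wrapping around).
So "glacier" becomes "dixzfbo".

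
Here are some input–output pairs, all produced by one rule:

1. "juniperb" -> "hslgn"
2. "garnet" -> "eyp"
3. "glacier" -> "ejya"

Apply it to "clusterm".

Rule — delete the last 3 characters, then shift every letter 2 places backward in the alphabet (wrapping around).
On "clusterm": the first step gives "clust", and the second then gives "ajsqr".

ajsqr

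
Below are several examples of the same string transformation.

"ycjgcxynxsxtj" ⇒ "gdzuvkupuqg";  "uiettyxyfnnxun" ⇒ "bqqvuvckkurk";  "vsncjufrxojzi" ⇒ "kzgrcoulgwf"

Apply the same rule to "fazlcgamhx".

The rule is to delete the first 2 characters, then shift every letter 3 places backward in the alphabet (wrapping around).
For "fazlcgamhx", step one produces "zlcgamhx"; step two turns that into "wizdxjeu".
(Check on "uiettyxyfnnxun": → "ettyxyfnnxun" → "bqqvuvckkurk" ✓)

wizdxjeu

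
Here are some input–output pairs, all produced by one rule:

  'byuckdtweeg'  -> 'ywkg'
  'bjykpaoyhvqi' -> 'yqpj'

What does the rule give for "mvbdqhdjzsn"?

vqnj

The transformation: keep one character in every 3, starting at position 2 (positions 2nd, 5th, 8th, ...), then sort the characters into reverse alphabetical order.
For "mvbdqhdjzsn", step one produces "vqjn"; step two turns that into "vqnj".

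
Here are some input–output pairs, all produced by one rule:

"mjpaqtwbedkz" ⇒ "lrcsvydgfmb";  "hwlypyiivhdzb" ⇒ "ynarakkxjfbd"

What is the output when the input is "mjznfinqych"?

lbphkpsaej

The rule is to shift every letter 2 places forward in the alphabet (wrapping around), then delete the first character.
Working it through for "mjznfinqych": intermediate "olbphkpsaej", final "lbphkpsaej".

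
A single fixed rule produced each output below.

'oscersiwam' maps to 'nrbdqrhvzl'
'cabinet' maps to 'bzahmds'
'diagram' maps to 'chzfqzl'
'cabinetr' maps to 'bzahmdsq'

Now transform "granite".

fqzmhsd

In each case the input is transformed by: shift every letter 1 place backward in the alphabet (wrapping around).
"granite" → "fqzmhsd".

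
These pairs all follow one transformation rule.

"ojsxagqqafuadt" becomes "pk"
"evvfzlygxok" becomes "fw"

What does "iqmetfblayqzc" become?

jr

Looking at the pairs, the operation is to shift every letter 1 place forward in the alphabet (wrapping around), then keep only the first 2 characters.
"iqmetfblayqzc" → "jrnfugcmbzrad" → "jr".
(Check on "ojsxagqqafuadt": → "pktybhrrbgvbeu" → "pk" ✓)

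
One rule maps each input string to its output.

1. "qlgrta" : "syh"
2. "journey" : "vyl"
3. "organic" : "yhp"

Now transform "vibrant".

Each output is the input with this applied: shift every letter 7 places forward in the alphabet (wrapping around), then keep every other character starting from the second (positions 2nd, 4th, 6th, ...).
Working it through for "vibrant": intermediate "cpiyhua", final "pyu".

pyu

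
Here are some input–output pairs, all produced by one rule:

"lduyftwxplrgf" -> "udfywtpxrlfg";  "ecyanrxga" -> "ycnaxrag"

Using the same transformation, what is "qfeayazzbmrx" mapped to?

efyazabzrmx

The pattern: delete the first character, then swap each adjacent pair of characters (1↔2, 3↔4, ...).
On "qfeayazzbmrx": the first step gives "feayazzbmrx", and the second then gives "efyazabzrmx".
(Check on "lduyftwxplrgf": → "duyftwxplrgf" → "udfywtpxrlfg" ✓)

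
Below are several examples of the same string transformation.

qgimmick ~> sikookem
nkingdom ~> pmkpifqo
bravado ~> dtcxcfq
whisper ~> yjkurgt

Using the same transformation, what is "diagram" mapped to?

The transformation: shift every letter 2 places forward in the alphabet (wrapping around).
So "diagram" becomes "fkcitco".

fkcitco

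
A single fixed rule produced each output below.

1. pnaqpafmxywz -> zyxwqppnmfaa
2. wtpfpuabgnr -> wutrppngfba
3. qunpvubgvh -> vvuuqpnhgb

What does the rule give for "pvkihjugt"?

vutpkjihg

Rule — sort the characters into reverse alphabetical order.
On "pvkihjugt" that produces "vutpkjihg".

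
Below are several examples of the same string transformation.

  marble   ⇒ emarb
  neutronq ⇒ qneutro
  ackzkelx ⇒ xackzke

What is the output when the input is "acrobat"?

tacrob

Each output is the input with this applied: move the last character to the front, then delete the last character.
So "acrobat" becomes "tacrob".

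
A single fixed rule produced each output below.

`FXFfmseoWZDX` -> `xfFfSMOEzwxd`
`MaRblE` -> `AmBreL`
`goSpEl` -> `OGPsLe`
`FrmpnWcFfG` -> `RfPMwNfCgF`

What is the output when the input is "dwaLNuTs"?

In each case the input is transformed by: swap each adjacent pair of characters (1↔2, 3↔4, ...), then flip the case of every letter.
"dwaLNuTs" → "wdLauNsT" → "WDlAUnSt".

WDlAUnSt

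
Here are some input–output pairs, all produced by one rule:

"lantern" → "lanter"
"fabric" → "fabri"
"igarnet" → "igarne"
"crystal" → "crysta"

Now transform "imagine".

imagin

Each output is the input with this applied: delete the last character.
"imagine" → "imagin".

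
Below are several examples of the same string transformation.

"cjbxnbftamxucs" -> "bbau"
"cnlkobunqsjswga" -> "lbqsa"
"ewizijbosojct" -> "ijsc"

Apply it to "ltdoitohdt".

In each case the input is transformed by: keep one character in every 3, starting at position 3 (positions 3rd, 6th, 9th, ...).
For "ltdoitohdt" the result is "dtd".

dtd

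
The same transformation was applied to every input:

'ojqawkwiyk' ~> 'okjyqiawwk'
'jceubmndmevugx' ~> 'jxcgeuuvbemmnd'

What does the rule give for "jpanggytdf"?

jfpdatnygg

In each case the input is transformed by: take characters alternately from the front and the back (1st, last, 2nd, 2nd-last, ...).
Doing the same to "jpanggytdf": "jfpdatnygg".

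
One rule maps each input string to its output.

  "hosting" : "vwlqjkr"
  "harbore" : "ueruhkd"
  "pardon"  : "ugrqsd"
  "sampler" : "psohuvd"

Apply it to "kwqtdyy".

twgbbnz

Looking at the pairs, the operation is to shift every letter 3 places forward in the alphabet (wrapping around), then move the first 2 characters to the end (rotate left by 2).
On "kwqtdyy": the first step gives "nztwgbb", and the second then gives "twgbbnz".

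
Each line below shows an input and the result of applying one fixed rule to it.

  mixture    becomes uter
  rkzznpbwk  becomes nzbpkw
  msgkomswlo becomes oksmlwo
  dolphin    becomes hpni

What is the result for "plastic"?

tsci

Each output is the input with this applied: delete the first 3 characters, then swap each adjacent pair of characters (1↔2, 3↔4, ...).
Starting from "plastic": after the first operation, "stic"; after the second, "tsci".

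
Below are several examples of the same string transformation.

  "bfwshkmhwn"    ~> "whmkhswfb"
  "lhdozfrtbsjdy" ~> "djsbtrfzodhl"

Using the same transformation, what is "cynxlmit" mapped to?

Rule — reverse the string, then delete the first character.
Working it through for "cynxlmit": intermediate "timlxnyc", final "imlxnyc".

imlxnyc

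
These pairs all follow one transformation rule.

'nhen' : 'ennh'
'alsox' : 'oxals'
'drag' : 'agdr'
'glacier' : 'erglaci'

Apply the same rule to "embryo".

In each case the input is transformed by: move the last 2 characters to the front (rotate right by 2).
Doing the same to "embryo": "yoembr".

yoembr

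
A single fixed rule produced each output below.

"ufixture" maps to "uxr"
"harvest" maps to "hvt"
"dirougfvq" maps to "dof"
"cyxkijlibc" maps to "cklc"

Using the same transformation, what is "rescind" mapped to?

rcd

Rule — keep one character in every 3, starting at position 1 (positions 1st, 4th, 7th, ...).
For "rescind" the result is "rcd".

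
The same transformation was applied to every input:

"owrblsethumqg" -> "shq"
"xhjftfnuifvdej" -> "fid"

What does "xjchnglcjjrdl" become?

gjd

The rule is to keep one character in every 3, starting at position 3 (positions 3rd, 6th, 9th, ...), then delete the first character.
Applying both steps to "xjchnglcjjrdl": "cgjd", then "gjd".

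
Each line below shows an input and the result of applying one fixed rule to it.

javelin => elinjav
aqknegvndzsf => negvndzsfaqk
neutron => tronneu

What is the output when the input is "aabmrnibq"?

Looking at the pairs, the operation is to move the first 3 characters to the end (rotate left by 3).
For "aabmrnibq" the result is "mrnibqaab".

mrnibqaab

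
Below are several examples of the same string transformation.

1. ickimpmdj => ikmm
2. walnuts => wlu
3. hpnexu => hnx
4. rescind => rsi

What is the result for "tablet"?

The pattern: delete the last character, then keep every other character starting from the first (positions 1st, 3rd, 5th, ...).
Applying both steps to "tablet": "table", then "tbe".

tbe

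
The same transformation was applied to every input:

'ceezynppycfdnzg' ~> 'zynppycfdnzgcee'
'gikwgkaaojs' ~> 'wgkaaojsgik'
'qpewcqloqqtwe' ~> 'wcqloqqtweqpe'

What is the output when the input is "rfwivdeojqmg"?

Looking at the pairs, the operation is to move the first 3 characters to the end (rotate left by 3).
On "rfwivdeojqmg" that produces "ivdeojqmgrfw".

ivdeojqmgrfw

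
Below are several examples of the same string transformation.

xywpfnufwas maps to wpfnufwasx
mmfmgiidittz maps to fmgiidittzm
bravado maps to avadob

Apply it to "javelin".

velinj

The transformation: move the first character to the end, then delete the first character.
On "javelin" that produces "velinj".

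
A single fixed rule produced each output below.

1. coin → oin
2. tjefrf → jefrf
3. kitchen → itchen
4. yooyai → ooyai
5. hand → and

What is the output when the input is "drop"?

The rule is to delete the first character.
On "drop" that produces "rop".

rop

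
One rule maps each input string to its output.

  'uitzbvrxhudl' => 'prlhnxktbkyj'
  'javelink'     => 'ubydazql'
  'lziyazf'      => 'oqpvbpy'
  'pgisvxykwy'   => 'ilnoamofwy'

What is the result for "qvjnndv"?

ddtlglz

The pattern: move the first 3 characters to the end (rotate left by 3), then shift every letter 10 places backward in the alphabet (wrapping around).
For "qvjnndv", step one produces "nndvqvj"; step two turns that into "ddtlglz".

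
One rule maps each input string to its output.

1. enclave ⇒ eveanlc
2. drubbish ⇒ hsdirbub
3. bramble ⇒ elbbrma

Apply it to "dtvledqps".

The rule is to move the last character to the front, then take characters alternately from the front and the back (1st, last, 2nd, 2nd-last, ...).
For "dtvledqps" the result is "spdqtdvel".

spdqtdvel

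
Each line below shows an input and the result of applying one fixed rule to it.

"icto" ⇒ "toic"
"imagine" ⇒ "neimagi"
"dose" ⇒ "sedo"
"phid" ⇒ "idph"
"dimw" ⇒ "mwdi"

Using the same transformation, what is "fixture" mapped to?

In each case the input is transformed by: move the last 2 characters to the front (rotate right by 2).
Applying that to "fixture" gives "refixtu".

refixtu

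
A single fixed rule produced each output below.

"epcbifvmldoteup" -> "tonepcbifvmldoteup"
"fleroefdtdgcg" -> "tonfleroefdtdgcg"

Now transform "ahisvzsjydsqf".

The transformation: prepend "ton".
So "ahisvzsjydsqf" becomes "tonahisvzsjydsqf".

tonahisvzsjydsqf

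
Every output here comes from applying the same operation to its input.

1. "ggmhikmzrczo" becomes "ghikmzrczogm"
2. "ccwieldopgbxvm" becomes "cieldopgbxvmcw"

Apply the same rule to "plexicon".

The pattern: move the first 2 characters to the end (rotate left by 2), then swap the first and last characters.
Starting from "plexicon": after the first operation, "exiconpl"; after the second, "lxiconpe".

lxiconpe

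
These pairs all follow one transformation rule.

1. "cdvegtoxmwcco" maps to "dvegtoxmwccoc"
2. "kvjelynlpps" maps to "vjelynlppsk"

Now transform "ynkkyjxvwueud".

nkkyjxvwueudy

The rule is to move the first character to the end.
Doing the same to "ynkkyjxvwueud": "nkkyjxvwueudy".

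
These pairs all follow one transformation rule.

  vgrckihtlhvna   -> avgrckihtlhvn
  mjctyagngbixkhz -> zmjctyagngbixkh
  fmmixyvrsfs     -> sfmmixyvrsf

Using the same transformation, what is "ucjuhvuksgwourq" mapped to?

qucjuhvuksgwour

The pattern: move the last character to the front.
"ucjuhvuksgwourq" → "qucjuhvuksgwour".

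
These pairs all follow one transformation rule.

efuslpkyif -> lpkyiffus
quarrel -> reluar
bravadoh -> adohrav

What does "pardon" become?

The rule is to delete the first character, then move the first 3 characters to the end (rotate left by 3).
Applying both steps to "pardon": "ardon", then "onard".

onard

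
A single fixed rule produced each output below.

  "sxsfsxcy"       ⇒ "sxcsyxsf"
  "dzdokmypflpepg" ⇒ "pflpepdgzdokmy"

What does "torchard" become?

hartdorc

Rule — swap the first and last characters, then swap the front and back halves of the string.
On "torchard": the first step gives "dorchart", and the second then gives "hartdorc".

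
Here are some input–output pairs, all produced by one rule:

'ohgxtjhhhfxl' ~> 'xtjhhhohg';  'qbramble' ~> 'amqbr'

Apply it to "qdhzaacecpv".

zaaceqdh

Each output is the input with this applied: delete the last 3 characters, then move the first 3 characters to the end (rotate left by 3).
So "qdhzaacecpv" becomes "zaaceqdh".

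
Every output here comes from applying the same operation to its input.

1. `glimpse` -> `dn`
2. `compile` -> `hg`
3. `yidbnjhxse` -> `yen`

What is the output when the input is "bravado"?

vy

The transformation: shift every letter 5 places backward in the alphabet (wrapping around), then keep one character in every 3, starting at position 3 (positions 3rd, 6th, 9th, ...).
On "bravado": the first step gives "wmvqvyj", and the second then gives "vy".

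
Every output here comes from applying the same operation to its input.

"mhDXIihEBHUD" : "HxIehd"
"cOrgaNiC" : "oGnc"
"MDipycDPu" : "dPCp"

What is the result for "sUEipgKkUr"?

The pattern: flip the case of every letter, then keep every other character starting from the second (positions 2nd, 4th, 6th, ...).
On "sUEipgKkUr": the first step gives "SueIPGkKuR", and the second then gives "uIGKR".
(Check on "cOrgaNiC": → "CoRGAnIc" → "oGnc" ✓)

uIGKR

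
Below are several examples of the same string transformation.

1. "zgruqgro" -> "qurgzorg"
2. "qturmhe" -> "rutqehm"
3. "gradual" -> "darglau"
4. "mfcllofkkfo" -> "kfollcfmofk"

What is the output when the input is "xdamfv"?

What's happening: move the last 3 characters to the front (rotate right by 3), then reverse the string.
Starting from "xdamfv": after the first operation, "mfvxda"; after the second, "adxvfm".

adxvfm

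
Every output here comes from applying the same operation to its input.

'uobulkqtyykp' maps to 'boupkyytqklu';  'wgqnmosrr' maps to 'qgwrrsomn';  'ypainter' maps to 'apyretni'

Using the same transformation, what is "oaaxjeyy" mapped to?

aaoyyejx

The rule is to reverse the string, then move the last 3 characters to the front (rotate right by 3).
Starting from "oaaxjeyy": after the first operation, "yyejxaao"; after the second, "aaoyyejx".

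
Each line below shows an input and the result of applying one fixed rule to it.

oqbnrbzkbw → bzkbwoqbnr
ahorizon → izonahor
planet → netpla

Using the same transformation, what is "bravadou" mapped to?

adoubrav

The pattern: swap the front and back halves of the string.
Doing the same to "bravadou": "adoubrav".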